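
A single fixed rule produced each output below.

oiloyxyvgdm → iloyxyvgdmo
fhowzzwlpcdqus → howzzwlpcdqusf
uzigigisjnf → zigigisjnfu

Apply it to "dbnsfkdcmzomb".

In each case the input is transformed by: move the first character to the end.
Doing the same to "dbnsfkdcmzomb": "bnsfkdcmzombd".

bnsfkdcmzombd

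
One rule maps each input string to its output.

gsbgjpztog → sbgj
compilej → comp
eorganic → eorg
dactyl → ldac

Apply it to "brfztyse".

brfz

Looking at the pairs, the operation is to swap the front and back halves of the string, then keep only the last 4 characters.
"brfztyse" → "tysebrfz" → "brfz".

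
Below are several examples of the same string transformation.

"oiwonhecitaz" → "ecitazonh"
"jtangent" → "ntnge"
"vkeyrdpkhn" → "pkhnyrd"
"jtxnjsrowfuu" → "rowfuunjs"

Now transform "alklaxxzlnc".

The pattern: delete the first 3 characters, then move the first 3 characters to the end (rotate left by 3).
Starting from "alklaxxzlnc": after the first operation, "laxxzlnc"; after the second, "xzlnclax".

xzlnclax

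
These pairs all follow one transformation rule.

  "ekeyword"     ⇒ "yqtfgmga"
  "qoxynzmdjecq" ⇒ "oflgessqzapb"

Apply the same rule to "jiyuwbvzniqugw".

bpkswiylkawydx

In each case the input is transformed by: shift every letter 2 places forward in the alphabet (wrapping around), then swap the front and back halves of the string.
Working it through for "jiyuwbvzniqugw": intermediate "lkawydxbpkswiy", final "bpkswiylkawydx".
(Check on "qoxynzmdjecq": → "sqzapboflges" → "oflgessqzapb" ✓)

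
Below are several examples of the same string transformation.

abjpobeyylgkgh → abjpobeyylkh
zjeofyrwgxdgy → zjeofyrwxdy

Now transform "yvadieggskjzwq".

In each case the input is transformed by: remove every "g".
So "yvadieggskjzwq" becomes "yvadieskjzwq".

yvadieskjzwq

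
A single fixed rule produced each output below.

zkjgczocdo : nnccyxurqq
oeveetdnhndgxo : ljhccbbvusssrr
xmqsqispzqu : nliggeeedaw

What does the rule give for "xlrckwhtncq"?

Each output is the input with this applied: sort the characters into reverse alphabetical order, then shift every letter 12 places backward in the alphabet (wrapping around).
For "xlrckwhtncq", step one produces "xwtrqnlkhcc"; step two turns that into "lkhfebzyvqq".

lkhfebzyvqq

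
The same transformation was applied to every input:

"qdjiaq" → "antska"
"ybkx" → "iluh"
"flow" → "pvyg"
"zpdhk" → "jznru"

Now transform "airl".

ksbv

The transformation: shift every letter 10 places forward in the alphabet (wrapping around).
For "airl" the result is "ksbv".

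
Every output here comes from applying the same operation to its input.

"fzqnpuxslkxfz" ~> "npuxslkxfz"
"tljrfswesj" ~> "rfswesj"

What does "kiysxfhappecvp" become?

sxfhappecvp

In each case the input is transformed by: delete the first 3 characters.
"kiysxfhappecvp" → "sxfhappecvp".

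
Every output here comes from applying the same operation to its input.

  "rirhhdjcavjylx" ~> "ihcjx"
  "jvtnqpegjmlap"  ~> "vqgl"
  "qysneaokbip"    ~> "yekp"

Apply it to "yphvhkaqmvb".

Each output is the input with this applied: keep one character in every 3, starting at position 2 (positions 2nd, 5th, 8th, ...).
Doing the same to "yphvhkaqmvb": "phqb".

phqb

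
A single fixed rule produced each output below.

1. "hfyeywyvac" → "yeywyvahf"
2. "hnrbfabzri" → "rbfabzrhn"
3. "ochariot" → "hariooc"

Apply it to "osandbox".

The rule is to delete the last character, then move the first 2 characters to the end (rotate left by 2).
Working it through for "osandbox": intermediate "osandbo", final "andboos".

andboos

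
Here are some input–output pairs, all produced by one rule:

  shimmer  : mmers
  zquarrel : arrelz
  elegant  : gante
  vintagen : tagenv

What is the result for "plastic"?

sticp

The transformation: move the first character to the end, then delete the first 2 characters.
Starting from "plastic": after the first operation, "lasticp"; after the second, "sticp".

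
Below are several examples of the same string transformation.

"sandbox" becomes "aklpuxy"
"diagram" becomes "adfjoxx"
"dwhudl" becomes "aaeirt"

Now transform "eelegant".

bbbdikqx

What's happening: shift every letter 3 places backward in the alphabet (wrapping around), then sort the characters into alphabetical order.
Applying both steps to "eelegant": "bbibdxkq", then "bbbdikqx".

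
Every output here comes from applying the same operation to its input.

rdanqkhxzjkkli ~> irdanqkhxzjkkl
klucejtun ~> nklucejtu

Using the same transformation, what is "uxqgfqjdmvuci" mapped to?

Looking at the pairs, the operation is to move the last character to the front.
So "uxqgfqjdmvuci" becomes "iuxqgfqjdmvuc".

iuxqgfqjdmvuc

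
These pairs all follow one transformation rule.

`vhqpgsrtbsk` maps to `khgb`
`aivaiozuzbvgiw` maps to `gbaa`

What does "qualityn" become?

nlia

In each case the input is transformed by: sort the characters into reverse alphabetical order, then keep only the last 4 characters.
Applying that to "qualityn" gives "nlia".
(Check on "vhqpgsrtbsk": → "vtssrqpkhgb" → "khgb" ✓)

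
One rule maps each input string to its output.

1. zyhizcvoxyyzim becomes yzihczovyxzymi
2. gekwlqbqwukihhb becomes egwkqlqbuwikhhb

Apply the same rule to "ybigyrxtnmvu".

The rule is to swap each adjacent pair of characters (1↔2, 3↔4, ...).
"ybigyrxtnmvu" → "bygirytxmnuv".

bygirytxmnuv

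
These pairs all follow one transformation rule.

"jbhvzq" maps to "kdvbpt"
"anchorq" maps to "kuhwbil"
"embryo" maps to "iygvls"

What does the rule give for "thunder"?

The transformation: shift every letter 6 places backward in the alphabet (wrapping around), then move the last character to the front.
Starting from "thunder": after the first operation, "nbohxyl"; after the second, "lnbohxy".

lnbohxy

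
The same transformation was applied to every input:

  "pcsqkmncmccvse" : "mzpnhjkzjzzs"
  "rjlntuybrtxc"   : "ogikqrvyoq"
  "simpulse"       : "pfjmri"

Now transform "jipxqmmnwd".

The pattern: delete the last 2 characters, then shift every letter 3 places backward in the alphabet (wrapping around).
Working it through for "jipxqmmnwd": intermediate "jipxqmmn", final "gfmunjjk".

gfmunjjk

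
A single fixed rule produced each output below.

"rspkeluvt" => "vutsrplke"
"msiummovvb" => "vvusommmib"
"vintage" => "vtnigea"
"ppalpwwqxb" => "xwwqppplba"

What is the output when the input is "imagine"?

The transformation: sort the characters into reverse alphabetical order.
On "imagine" that produces "nmiigea".

nmiigea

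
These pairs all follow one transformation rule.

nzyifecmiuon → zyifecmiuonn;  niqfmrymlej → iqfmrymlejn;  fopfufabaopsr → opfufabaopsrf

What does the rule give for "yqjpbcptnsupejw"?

Each output is the input with this applied: move the first character to the end.
On "yqjpbcptnsupejw" that produces "qjpbcptnsupejwy".

qjpbcptnsupejwy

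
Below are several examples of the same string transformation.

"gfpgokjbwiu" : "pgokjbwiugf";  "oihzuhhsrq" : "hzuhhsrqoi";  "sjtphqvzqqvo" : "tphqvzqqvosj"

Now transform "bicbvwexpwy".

In each case the input is transformed by: move the first 2 characters to the end (rotate left by 2).
So "bicbvwexpwy" becomes "cbvwexpwybi".

cbvwexpwybi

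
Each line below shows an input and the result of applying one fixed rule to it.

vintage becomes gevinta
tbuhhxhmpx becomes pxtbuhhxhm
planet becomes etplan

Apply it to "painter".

What's happening: move the last 2 characters to the front (rotate right by 2).
So "painter" becomes "erpaint".

erpaint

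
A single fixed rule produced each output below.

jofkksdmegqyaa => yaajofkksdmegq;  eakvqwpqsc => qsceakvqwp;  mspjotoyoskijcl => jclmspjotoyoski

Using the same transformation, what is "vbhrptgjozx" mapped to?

The rule is to move the last 3 characters to the front (rotate right by 3).
Doing the same to "vbhrptgjozx": "ozxvbhrptgj".

ozxvbhrptgj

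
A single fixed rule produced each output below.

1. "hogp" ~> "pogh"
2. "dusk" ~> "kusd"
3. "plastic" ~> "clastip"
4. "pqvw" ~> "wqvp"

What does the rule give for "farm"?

In each case the input is transformed by: swap the first and last characters.
Doing the same to "farm": "marf".

marf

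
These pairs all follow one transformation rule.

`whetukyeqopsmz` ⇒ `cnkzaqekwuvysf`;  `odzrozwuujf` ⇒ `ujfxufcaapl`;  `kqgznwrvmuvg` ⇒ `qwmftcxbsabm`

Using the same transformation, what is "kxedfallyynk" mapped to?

qdkjlgrreetq

Each output is the input with this applied: shift every letter 6 places forward in the alphabet (wrapping around).
"kxedfallyynk" → "qdkjlgrreetq".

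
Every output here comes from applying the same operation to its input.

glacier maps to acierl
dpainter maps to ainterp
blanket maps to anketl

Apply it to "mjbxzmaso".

The pattern: delete the first character, then move the first character to the end.
On "mjbxzmaso": the first step gives "jbxzmaso", and the second then gives "bxzmasoj".

bxzmasoj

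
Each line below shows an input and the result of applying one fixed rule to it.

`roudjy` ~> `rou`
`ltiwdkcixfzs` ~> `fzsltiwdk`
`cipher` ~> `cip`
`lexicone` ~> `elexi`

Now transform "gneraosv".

vgner

The rule is to swap the front and back halves of the string, then delete the first 3 characters.
Starting from "gneraosv": after the first operation, "aosvgner"; after the second, "vgner".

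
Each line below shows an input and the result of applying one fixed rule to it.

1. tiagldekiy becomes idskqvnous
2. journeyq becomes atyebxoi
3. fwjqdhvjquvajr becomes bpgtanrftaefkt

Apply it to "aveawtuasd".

nkfokgdekc

What's happening: move the last character to the front, then shift every letter 10 places forward in the alphabet (wrapping around).
On "aveawtuasd" that produces "nkfokgdekc".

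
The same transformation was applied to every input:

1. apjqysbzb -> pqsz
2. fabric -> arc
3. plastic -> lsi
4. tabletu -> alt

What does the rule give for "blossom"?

lso

The transformation: keep every other character starting from the second (positions 2nd, 4th, 6th, ...).
Doing the same to "blossom": "lso".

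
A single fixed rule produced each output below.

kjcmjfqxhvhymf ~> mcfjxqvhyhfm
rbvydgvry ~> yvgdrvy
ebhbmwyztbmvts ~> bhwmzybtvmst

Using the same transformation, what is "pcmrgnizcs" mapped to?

Looking at the pairs, the operation is to swap each adjacent pair of characters (1↔2, 3↔4, ...), then delete the first 2 characters.
Applying both steps to "pcmrgnizcs": "cprmngzisc", then "rmngzisc".

rmngzisc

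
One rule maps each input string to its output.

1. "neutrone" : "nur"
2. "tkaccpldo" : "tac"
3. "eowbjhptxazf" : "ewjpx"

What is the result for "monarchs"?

Each output is the input with this applied: delete the last 3 characters, then keep every other character starting from the first (positions 1st, 3rd, 5th, ...).
Starting from "monarchs": after the first operation, "monar"; after the second, "mnr".

mnr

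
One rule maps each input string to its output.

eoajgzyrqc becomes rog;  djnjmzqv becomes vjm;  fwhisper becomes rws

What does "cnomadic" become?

cna

The transformation: keep one character in every 3, starting at position 2 (positions 2nd, 5th, 8th, ...), then move the last character to the front.
Applying both steps to "cnomadic": "nac", then "cna".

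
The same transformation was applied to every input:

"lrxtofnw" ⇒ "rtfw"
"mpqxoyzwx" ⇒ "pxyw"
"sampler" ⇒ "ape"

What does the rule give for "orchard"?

rhr

The transformation: keep every other character starting from the second (positions 2nd, 4th, 6th, ...).
Applying that to "orchard" gives "rhr".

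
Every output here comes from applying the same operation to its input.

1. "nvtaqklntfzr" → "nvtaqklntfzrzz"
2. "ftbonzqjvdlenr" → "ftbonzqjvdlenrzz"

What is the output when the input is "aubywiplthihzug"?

aubywiplthihzugzz

What's happening: append "zz".
Applying that to "aubywiplthihzug" gives "aubywiplthihzugzz".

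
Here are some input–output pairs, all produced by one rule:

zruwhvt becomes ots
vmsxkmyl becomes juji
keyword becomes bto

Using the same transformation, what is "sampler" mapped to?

What's happening: keep every other character starting from the second (positions 2nd, 4th, 6th, ...), then shift every letter 3 places backward in the alphabet (wrapping around).
"sampler" → "xmb".

xmb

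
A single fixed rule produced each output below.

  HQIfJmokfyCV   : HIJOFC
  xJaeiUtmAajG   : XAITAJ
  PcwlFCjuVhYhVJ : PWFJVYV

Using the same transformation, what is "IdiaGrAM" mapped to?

The pattern: keep every other character starting from the first (positions 1st, 3rd, 5th, ...), then convert every letter to uppercase.
Applying both steps to "IdiaGrAM": "IiGA", then "IIGA".
(Check on "HQIfJmokfyCV": → "HIJofC" → "HIJOFC" ✓)

IIGA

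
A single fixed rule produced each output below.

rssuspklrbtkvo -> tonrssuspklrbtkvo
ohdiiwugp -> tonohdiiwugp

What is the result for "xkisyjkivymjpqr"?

What's happening: prepend "ton".
"xkisyjkivymjpqr" → "tonxkisyjkivymjpqr".

tonxkisyjkivymjpqr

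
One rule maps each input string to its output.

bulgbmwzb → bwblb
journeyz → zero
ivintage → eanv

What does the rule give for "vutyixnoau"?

Each output is the input with this applied: reverse the string, then keep every other character starting from the first (positions 1st, 3rd, 5th, ...).
Starting from "vutyixnoau": after the first operation, "uaonxiytuv"; after the second, "uoxyu".

uoxyu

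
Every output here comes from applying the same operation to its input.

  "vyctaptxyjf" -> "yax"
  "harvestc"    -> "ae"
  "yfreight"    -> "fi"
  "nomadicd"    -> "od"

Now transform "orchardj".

ra

The transformation: delete the last character, then keep one character in every 3, starting at position 2 (positions 2nd, 5th, 8th, ...).
On "orchardj": the first step gives "orchard", and the second then gives "ra".
(Check on "yfreight": → "yfreigh" → "fi" ✓)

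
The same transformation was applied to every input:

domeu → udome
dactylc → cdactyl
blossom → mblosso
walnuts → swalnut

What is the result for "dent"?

tden

The transformation: move the last character to the front.
So "dent" becomes "tden".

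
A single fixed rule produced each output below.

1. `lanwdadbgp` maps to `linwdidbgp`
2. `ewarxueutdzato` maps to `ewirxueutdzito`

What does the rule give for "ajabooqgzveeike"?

ijibooqgzveeike

The pattern: replace every "a" with "i".
Applying that to "ajabooqgzveeike" gives "ijibooqgzveeike".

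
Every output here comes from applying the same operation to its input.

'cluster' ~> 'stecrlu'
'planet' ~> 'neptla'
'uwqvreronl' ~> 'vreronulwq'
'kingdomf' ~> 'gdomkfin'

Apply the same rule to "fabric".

rifcab

What's happening: swap the first and last characters, then move the first 3 characters to the end (rotate left by 3).
Starting from "fabric": after the first operation, "cabrif"; after the second, "rifcab".
(Check on "planet": → "tlanep" → "neptla" ✓)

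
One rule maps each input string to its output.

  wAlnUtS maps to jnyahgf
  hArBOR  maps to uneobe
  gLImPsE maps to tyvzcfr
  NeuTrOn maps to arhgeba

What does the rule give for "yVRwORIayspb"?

liejbevnlfco

The transformation: shift every letter 13 places forward in the alphabet (wrapping around) — i.e. ROT13, then convert every letter to lowercase.
Applying that to "yVRwORIayspb" gives "liejbevnlfco".
(Check on "hArBOR": → "uNeOBE" → "uneobe" ✓)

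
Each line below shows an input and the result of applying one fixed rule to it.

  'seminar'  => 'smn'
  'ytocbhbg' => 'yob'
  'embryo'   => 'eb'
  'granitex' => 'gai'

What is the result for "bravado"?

baa

Looking at the pairs, the operation is to keep every other character starting from the first (positions 1st, 3rd, 5th, ...), then delete the last character.
Starting from "bravado": after the first operation, "baao"; after the second, "baa".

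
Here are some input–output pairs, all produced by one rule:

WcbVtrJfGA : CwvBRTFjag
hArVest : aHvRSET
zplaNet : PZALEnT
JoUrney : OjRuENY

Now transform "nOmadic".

oNAMIDC

The transformation: flip the case of every letter, then swap each adjacent pair of characters (1↔2, 3↔4, ...).
"nOmadic" → "NoMADIC" → "oNAMIDC".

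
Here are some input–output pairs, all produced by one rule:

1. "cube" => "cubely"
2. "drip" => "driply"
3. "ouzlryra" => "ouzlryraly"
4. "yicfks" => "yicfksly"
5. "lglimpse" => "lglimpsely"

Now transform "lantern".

lanternly

Each output is the input with this applied: append "ly".
"lantern" → "lanternly".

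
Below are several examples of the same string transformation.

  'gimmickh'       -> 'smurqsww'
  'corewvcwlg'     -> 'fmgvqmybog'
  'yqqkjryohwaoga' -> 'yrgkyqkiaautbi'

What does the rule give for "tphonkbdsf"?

Each output is the input with this applied: shift every letter 10 places forward in the alphabet (wrapping around), then swap the front and back halves of the string.
Working it through for "tphonkbdsf": intermediate "dzryxulncp", final "ulncpdzryx".

ulncpdzryx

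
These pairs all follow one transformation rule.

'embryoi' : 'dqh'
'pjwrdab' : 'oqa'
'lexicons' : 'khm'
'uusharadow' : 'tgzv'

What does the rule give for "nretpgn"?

The transformation: keep one character in every 3, starting at position 1 (positions 1st, 4th, 7th, ...), then shift every letter 1 place backward in the alphabet (wrapping around).
Starting from "nretpgn": after the first operation, "ntn"; after the second, "msm".

msm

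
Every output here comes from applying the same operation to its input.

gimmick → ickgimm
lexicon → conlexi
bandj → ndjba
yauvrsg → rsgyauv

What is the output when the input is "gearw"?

arwge

What's happening: move the last 3 characters to the front (rotate right by 3).
For "gearw" the result is "arwge".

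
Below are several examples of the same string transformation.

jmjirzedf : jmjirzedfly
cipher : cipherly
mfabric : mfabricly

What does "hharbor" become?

The transformation: append "ly".
Applying that to "hharbor" gives "hharborly".

hharborly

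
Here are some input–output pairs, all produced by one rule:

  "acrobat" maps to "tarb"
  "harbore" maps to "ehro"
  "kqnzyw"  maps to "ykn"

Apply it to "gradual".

What's happening: keep every other character starting from the first (positions 1st, 3rd, 5th, ...), then move the last character to the front.
For "gradual", step one produces "gaul"; step two turns that into "lgau".

lgau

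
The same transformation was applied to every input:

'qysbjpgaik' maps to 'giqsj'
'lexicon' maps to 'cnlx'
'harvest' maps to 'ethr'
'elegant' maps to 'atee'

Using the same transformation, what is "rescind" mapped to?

What's happening: keep every other character starting from the first (positions 1st, 3rd, 5th, ...), then move the last 2 characters to the front (rotate right by 2).
On "rescind" that produces "idrs".

idrs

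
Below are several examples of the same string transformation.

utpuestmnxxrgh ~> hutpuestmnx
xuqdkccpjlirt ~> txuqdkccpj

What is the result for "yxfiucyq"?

qyxfi

Each output is the input with this applied: move the last character to the front, then delete the last 3 characters.
"yxfiucyq" → "qyxfi".
(Check on "xuqdkccpjlirt": → "txuqdkccpjlir" → "txuqdkccpj" ✓)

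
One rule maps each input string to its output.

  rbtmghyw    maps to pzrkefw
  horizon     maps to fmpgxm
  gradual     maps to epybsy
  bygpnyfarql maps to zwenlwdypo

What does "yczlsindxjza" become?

waxjqglbvhx

Rule — delete the last character, then shift every letter 2 places backward in the alphabet (wrapping around).
On "yczlsindxjza": the first step gives "yczlsindxjz", and the second then gives "waxjqglbvhx".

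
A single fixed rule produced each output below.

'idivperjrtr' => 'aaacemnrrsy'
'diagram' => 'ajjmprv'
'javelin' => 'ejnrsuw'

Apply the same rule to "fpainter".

The rule is to shift every letter 9 places forward in the alphabet (wrapping around), then sort the characters into alphabetical order.
Applying both steps to "fpainter": "oyjrwcna", then "acjnorwy".
(Check on "diagram": → "mrjpajv" → "ajjmprv" ✓)

acjnorwy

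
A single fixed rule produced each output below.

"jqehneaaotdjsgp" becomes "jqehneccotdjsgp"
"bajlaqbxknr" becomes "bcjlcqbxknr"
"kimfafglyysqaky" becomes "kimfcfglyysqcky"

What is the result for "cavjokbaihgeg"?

The pattern: replace every "a" with "c".
"cavjokbaihgeg" → "ccvjokbcihgeg".

ccvjokbcihgeg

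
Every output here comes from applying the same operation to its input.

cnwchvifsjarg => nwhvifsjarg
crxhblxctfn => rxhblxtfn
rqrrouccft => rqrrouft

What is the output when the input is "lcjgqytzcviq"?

ljgqytzviq

The pattern: remove every "c".
On "lcjgqytzcviq" that produces "ljgqytzviq".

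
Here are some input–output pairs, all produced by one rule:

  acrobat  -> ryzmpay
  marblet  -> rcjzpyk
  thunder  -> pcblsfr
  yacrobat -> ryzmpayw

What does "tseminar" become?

Looking at the pairs, the operation is to reverse the string, then shift every letter 2 places backward in the alphabet (wrapping around).
Doing the same to "tseminar": "pylgkcqr".
(Check on "thunder": → "rednuht" → "pcblsfr" ✓)

pylgkcqr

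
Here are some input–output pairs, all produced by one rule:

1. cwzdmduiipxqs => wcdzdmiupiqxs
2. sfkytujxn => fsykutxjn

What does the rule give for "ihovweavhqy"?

Rule — swap each adjacent pair of characters (1↔2, 3↔4, ...).
Applying that to "ihovweavhqy" gives "hivoewvaqhy".

hivoewvaqhy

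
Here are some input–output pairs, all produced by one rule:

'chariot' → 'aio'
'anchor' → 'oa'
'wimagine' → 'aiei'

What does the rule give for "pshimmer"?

ie

What's happening: move the first 2 characters to the end (rotate left by 2), then keep only the vowels.
Starting from "pshimmer": after the first operation, "himmerps"; after the second, "ie".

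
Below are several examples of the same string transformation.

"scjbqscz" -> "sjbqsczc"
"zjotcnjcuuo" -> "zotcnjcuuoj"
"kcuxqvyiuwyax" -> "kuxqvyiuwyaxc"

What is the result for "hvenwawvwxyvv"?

henwawvwxyvvv

The rule is to move the first character to the end, then swap the first and last characters.
Applying both steps to "hvenwawvwxyvv": "venwawvwxyvvh", then "henwawvwxyvvv".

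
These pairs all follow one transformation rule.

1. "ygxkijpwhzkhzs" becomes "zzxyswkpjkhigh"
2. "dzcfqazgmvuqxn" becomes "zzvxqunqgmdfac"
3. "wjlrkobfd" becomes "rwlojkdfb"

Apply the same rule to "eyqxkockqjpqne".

Each output is the input with this applied: sort the characters into reverse alphabetical order, then swap each adjacent pair of characters (1↔2, 3↔4, ...).
On "eyqxkockqjpqne": the first step gives "yxqqqponkkjeec", and the second then gives "xyqqpqnokkejce".

xyqqpqnokkejce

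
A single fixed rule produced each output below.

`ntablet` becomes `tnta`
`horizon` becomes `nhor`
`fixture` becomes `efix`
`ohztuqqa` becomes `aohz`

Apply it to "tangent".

ttan

Each output is the input with this applied: move the last character to the front, then keep only the first 4 characters.
Working it through for "tangent": intermediate "ttangen", final "ttan".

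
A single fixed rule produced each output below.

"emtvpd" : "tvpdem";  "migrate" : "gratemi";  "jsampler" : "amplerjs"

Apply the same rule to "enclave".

claveen

Looking at the pairs, the operation is to move the first 2 characters to the end (rotate left by 2).
On "enclave" that produces "claveen".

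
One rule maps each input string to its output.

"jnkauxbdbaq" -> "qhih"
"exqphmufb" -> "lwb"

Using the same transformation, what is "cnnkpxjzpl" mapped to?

jrqs

Rule — shift every letter 7 places forward in the alphabet (wrapping around), then keep one character in every 3, starting at position 1 (positions 1st, 4th, 7th, ...).
"cnnkpxjzpl" → "jrqs".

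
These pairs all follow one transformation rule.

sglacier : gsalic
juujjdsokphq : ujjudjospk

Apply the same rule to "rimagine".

The transformation: swap each adjacent pair of characters (1↔2, 3↔4, ...), then delete the last 2 characters.
On "rimagine" that produces "iramig".

iramig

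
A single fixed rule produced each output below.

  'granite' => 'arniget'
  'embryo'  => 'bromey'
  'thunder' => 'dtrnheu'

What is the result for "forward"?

arrofdw

The transformation: sort the characters into reverse alphabetical order, then swap the first and last characters.
Working it through for "forward": intermediate "wrrofda", final "arrofdw".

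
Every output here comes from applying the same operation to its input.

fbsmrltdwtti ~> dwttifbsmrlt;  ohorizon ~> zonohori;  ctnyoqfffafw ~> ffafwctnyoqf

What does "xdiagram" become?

ramxdiag

Each output is the input with this applied: move the first character to the end, then swap the front and back halves of the string.
Applying both steps to "xdiagram": "diagramx", then "ramxdiag".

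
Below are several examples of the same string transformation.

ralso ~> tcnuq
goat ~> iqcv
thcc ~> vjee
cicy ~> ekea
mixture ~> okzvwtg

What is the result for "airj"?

cktl

The transformation: shift every letter 2 places forward in the alphabet (wrapping around).
Doing the same to "airj": "cktl".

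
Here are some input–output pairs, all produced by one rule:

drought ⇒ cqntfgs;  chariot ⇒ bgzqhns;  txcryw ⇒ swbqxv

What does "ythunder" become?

What's happening: shift every letter 1 place backward in the alphabet (wrapping around).
On "ythunder" that produces "xsgtmcdq".

xsgtmcdq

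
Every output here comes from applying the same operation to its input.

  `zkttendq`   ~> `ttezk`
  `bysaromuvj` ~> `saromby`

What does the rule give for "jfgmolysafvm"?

Looking at the pairs, the operation is to delete the last 3 characters, then move the first 2 characters to the end (rotate left by 2).
Applying both steps to "jfgmolysafvm": "jfgmolysa", then "gmolysajf".

gmolysajf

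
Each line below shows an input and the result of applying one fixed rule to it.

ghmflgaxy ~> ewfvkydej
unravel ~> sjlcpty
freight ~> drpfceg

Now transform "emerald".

The pattern: take characters alternately from the front and the back (1st, last, 2nd, 2nd-last, ...), then shift every letter 2 places backward in the alphabet (wrapping around).
So "emerald" becomes "cbkjcyp".

cbkjcyp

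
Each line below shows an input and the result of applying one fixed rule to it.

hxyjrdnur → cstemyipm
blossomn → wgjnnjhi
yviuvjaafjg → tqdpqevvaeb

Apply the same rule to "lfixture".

gadsopmz

The pattern: shift every letter 5 places backward in the alphabet (wrapping around).
Doing the same to "lfixture": "gadsopmz".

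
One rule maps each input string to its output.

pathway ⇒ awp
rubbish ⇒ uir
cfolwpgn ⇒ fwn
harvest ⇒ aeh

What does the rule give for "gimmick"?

In each case the input is transformed by: move the first character to the end, then keep one character in every 3, starting at position 1 (positions 1st, 4th, 7th, ...).
On "gimmick": the first step gives "immickg", and the second then gives "iig".

iig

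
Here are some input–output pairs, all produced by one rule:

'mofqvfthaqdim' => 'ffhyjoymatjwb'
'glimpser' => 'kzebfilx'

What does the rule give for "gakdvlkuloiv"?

oztdwoednehb

The transformation: shift every letter 7 places backward in the alphabet (wrapping around), then move the last character to the front.
Applying that to "gakdvlkuloiv" gives "oztdwoednehb".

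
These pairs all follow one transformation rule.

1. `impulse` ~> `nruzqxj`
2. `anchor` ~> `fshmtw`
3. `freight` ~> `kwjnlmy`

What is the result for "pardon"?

ufwits

The pattern: shift every letter 5 places forward in the alphabet (wrapping around).
Doing the same to "pardon": "ufwits".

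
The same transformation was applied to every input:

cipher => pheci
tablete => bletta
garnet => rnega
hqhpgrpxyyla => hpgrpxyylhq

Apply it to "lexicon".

The pattern: delete the last character, then move the first 2 characters to the end (rotate left by 2).
Starting from "lexicon": after the first operation, "lexico"; after the second, "xicole".

xicole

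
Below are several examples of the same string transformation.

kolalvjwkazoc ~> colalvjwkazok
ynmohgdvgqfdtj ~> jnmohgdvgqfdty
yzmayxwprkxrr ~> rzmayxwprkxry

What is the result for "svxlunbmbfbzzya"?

avxlunbmbfbzzys

Each output is the input with this applied: swap the first and last characters.
Applying that to "svxlunbmbfbzzya" gives "avxlunbmbfbzzys".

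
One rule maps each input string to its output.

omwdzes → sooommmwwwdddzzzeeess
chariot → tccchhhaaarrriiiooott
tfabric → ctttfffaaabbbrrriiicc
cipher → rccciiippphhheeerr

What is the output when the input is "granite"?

egggrrraaannniiitttee

The pattern: repeat every character 3 times, then move the last character to the front.
For "granite", step one produces "gggrrraaannniiittteee"; step two turns that into "egggrrraaannniiitttee".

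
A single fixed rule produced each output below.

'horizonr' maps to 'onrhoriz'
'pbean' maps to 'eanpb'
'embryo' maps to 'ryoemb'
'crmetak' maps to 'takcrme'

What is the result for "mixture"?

uremixt

The transformation: move the last 3 characters to the front (rotate right by 3).
Doing the same to "mixture": "uremixt".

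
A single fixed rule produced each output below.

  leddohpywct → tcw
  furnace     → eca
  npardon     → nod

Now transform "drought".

thg

In each case the input is transformed by: reverse the string, then keep only the first 3 characters.
Working it through for "drought": intermediate "thguord", final "thg".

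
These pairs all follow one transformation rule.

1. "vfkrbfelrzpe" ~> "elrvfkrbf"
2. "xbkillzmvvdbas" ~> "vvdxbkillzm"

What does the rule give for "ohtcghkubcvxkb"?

Looking at the pairs, the operation is to delete the last 3 characters, then move the last 3 characters to the front (rotate right by 3).
Working it through for "ohtcghkubcvxkb": intermediate "ohtcghkubcv", final "bcvohtcghku".

bcvohtcghku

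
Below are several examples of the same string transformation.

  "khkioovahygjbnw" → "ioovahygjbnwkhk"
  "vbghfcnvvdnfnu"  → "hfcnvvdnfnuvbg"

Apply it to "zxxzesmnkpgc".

zesmnkpgczxx

Looking at the pairs, the operation is to move the first 3 characters to the end (rotate left by 3).
On "zxxzesmnkpgc" that produces "zesmnkpgczxx".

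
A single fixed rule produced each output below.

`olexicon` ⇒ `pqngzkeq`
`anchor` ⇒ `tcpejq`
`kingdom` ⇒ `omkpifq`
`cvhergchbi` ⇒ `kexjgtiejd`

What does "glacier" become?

In each case the input is transformed by: move the last character to the front, then shift every letter 2 places forward in the alphabet (wrapping around).
On "glacier": the first step gives "rglacie", and the second then gives "tincekg".

tincekg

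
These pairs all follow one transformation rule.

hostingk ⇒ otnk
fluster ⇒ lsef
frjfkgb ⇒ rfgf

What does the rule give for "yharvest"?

hret

Rule — move the first character to the end, then keep every other character starting from the first (positions 1st, 3rd, 5th, ...).
"yharvest" → "harvesty" → "hret".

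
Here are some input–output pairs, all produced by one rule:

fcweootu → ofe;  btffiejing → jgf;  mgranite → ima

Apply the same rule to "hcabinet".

nhb

In each case the input is transformed by: swap the front and back halves of the string, then keep one character in every 3, starting at position 2 (positions 2nd, 5th, 8th, ...).
So "hcabinet" becomes "nhb".
(Check on "mgranite": → "nitemgra" → "ima" ✓)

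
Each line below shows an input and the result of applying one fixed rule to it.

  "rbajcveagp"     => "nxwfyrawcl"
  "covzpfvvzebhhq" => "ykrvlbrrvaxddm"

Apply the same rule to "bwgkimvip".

xscgeirel

What's happening: shift every letter 4 places backward in the alphabet (wrapping around).
Doing the same to "bwgkimvip": "xscgeirel".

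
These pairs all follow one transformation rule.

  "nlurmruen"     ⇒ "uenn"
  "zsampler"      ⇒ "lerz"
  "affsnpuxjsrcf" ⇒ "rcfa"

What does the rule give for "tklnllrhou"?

hout

The transformation: move the last 3 characters to the front (rotate right by 3), then keep only the first 4 characters.
On "tklnllrhou": the first step gives "houtklnllr", and the second then gives "hout".
(Check on "zsampler": → "lerzsamp" → "lerz" ✓)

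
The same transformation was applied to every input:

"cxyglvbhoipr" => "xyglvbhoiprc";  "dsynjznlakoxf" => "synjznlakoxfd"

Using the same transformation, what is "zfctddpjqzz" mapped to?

fctddpjqzzz

Looking at the pairs, the operation is to move the first character to the end.
Doing the same to "zfctddpjqzz": "fctddpjqzzz".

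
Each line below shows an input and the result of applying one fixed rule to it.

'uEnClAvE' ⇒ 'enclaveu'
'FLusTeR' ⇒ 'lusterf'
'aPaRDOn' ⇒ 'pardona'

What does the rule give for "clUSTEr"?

lusterc

What's happening: move the first character to the end, then convert every letter to lowercase.
Working it through for "clUSTEr": intermediate "lUSTErc", final "lusterc".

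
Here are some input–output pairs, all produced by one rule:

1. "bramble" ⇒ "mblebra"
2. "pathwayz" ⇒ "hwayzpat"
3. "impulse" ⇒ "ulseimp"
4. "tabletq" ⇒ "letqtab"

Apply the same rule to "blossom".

ssomblo

What's happening: move the first 3 characters to the end (rotate left by 3).
Applying that to "blossom" gives "ssomblo".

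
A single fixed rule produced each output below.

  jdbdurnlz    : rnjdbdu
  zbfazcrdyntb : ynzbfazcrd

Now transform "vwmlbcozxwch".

Each output is the input with this applied: delete the last 2 characters, then move the last 2 characters to the front (rotate right by 2).
On "vwmlbcozxwch": the first step gives "vwmlbcozxw", and the second then gives "xwvwmlbcoz".

xwvwmlbcoz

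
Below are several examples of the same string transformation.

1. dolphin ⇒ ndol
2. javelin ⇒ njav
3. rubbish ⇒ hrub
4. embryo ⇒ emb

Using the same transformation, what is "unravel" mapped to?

lunr

Each output is the input with this applied: move the first 3 characters to the end (rotate left by 3), then delete the first 3 characters.
"unravel" → "avelunr" → "lunr".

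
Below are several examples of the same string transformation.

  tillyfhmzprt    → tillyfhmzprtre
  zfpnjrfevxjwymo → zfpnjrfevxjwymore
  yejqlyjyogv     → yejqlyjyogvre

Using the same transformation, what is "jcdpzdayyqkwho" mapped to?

The pattern: append "re".
Applying that to "jcdpzdayyqkwho" gives "jcdpzdayyqkwhore".

jcdpzdayyqkwhore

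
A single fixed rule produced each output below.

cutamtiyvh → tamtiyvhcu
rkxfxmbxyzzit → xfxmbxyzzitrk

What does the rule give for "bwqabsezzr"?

In each case the input is transformed by: move the first 2 characters to the end (rotate left by 2).
On "bwqabsezzr" that produces "qabsezzrbw".

qabsezzrbw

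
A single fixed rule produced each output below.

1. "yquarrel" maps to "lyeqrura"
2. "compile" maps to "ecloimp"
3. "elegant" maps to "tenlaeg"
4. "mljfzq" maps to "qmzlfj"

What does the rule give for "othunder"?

In each case the input is transformed by: take characters alternately from the front and the back (1st, last, 2nd, 2nd-last, ...), then swap each adjacent pair of characters (1↔2, 3↔4, ...).
Starting from "othunder": after the first operation, "ortehdun"; after the second, "roetdhnu".

roetdhnu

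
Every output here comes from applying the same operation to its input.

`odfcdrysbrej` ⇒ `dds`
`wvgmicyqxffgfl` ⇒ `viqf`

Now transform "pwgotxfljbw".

wtl

The rule is to delete the last 3 characters, then keep one character in every 3, starting at position 2 (positions 2nd, 5th, 8th, ...).
For "pwgotxfljbw", step one produces "pwgotxfl"; step two turns that into "wtl".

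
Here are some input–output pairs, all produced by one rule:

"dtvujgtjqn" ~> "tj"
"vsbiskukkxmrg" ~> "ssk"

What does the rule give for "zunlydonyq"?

The rule is to delete the last 3 characters, then keep one character in every 3, starting at position 2 (positions 2nd, 5th, 8th, ...).
Working it through for "zunlydonyq": intermediate "zunlydo", final "uy".

uy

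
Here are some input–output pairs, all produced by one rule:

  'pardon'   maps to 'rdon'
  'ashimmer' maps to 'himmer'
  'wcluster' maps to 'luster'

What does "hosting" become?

In each case the input is transformed by: delete the first 2 characters.
For "hosting" the result is "sting".

sting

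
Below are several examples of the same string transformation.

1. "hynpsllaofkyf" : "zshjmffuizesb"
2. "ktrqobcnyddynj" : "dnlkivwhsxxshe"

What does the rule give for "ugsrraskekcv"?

pamllumeyewo

The rule is to swap the first and last characters, then shift every letter 6 places backward in the alphabet (wrapping around).
Applying both steps to "ugsrraskekcv": "vgsrraskekcu", then "pamllumeyewo".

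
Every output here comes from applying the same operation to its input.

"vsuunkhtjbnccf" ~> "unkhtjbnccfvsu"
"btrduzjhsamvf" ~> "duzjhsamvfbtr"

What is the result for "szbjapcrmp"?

japcrmpszb

Each output is the input with this applied: move the first 3 characters to the end (rotate left by 3).
"szbjapcrmp" → "japcrmpszb".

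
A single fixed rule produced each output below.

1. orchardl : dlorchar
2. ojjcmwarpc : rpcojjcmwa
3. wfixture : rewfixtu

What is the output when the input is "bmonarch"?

In each case the input is transformed by: move the first 2 characters to the end (rotate left by 2), then swap the front and back halves of the string.
For "bmonarch", step one produces "onarchbm"; step two turns that into "chbmonar".

chbmonar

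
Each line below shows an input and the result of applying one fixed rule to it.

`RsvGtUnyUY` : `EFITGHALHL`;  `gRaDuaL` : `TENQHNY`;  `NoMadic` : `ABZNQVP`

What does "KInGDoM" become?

XVATQBZ

The pattern: shift every letter 13 places forward in the alphabet (wrapping around) — i.e. ROT13, then convert every letter to uppercase.
Doing the same to "KInGDoM": "XVATQBZ".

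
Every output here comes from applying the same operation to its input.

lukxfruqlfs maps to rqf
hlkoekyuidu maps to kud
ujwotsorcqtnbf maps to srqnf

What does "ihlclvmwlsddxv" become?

vwsdv

Each output is the input with this applied: keep every other character starting from the second (positions 2nd, 4th, 6th, ...), then delete the first 2 characters.
Working it through for "ihlclvmwlsddxv": intermediate "hcvwsdv", final "vwsdv".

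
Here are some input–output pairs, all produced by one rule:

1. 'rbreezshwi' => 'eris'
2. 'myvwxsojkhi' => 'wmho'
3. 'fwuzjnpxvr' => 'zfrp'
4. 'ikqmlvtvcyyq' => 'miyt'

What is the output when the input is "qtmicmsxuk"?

iqks

What's happening: keep one character in every 3, starting at position 1 (positions 1st, 4th, 7th, ...), then swap each adjacent pair of characters (1↔2, 3↔4, ...).
For "qtmicmsxuk" the result is "iqks".
(Check on "fwuzjnpxvr": → "fzpr" → "zfrp" ✓)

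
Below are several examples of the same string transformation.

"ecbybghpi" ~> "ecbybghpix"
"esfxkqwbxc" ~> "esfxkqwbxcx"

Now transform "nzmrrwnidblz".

nzmrrwnidblzx

The rule is to append "x".
Doing the same to "nzmrrwnidblz": "nzmrrwnidblzx".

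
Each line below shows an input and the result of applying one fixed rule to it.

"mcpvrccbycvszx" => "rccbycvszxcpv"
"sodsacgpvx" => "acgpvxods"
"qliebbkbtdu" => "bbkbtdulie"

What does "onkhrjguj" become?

The transformation: delete the first character, then move the first 3 characters to the end (rotate left by 3).
"onkhrjguj" → "nkhrjguj" → "rjgujnkh".

rjgujnkh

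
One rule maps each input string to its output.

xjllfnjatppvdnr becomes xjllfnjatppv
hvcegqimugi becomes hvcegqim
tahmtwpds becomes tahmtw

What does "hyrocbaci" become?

hyrocb

What's happening: delete the last 3 characters.
"hyrocbaci" → "hyrocb".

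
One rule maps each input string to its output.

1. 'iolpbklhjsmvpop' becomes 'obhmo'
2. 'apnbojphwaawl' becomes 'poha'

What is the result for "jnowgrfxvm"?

What's happening: keep one character in every 3, starting at position 2 (positions 2nd, 5th, 8th, ...).
On "jnowgrfxvm" that produces "ngx".

ngx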